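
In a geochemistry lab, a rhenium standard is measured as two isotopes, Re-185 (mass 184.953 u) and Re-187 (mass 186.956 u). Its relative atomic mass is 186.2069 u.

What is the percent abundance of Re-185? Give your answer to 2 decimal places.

37.40%

With x = fraction of Re-185 (so Re-187 is 1 − x):
184.953·x + 186.956·(1 − x) = 186.2069
(184.953 − 186.956)·x = 186.2069 − 186.956
x = -0.7491 / -2.003 = 0.37399 → 37.40% Re-185, 62.60% Re-187.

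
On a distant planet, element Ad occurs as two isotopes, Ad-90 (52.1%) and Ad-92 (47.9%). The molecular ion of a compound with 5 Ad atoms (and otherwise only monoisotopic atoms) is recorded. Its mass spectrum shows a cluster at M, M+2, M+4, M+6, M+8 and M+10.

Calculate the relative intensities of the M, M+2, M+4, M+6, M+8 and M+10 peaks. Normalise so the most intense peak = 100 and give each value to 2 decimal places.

Expanding (0.521 + 0.479)^5:
P(M) = 0.521^5 = 0.038387
P(M+2) = 5 × 0.521^4 × 0.479^1 = 0.176464
P(M+4) = 10 × 0.521^3 × 0.479^2 = 0.324477
P(M+6) = 10 × 0.521^2 × 0.479^3 = 0.298320
P(M+8) = 5 × 0.521^1 × 0.479^4 = 0.137135
P(M+10) = 0.479^5 = 0.025216
The M+4 peak is largest (0.324477); scaling to 100 gives 11.83 : 54.38 : 100.00 : 91.94 : 42.26 : 7.77.

11.83 : 54.38 : 100.00 : 91.94 : 42.26 : 7.77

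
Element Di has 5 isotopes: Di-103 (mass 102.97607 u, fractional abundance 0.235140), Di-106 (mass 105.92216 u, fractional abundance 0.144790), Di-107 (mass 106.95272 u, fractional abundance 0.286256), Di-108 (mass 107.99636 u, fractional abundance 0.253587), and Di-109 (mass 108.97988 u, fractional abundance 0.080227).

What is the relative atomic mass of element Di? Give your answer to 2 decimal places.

Average mass = Σ (abundance × isotope mass) = 0.235140 × 102.97607 + 0.144790 × 105.92216 + 0.286256 × 106.95272 + 0.253587 × 107.99636 + 0.080227 × 108.97988
= 24.213793 + 15.336470 + 30.615858 + 27.386473 + 8.743129 = 106.295723 u

106.30 u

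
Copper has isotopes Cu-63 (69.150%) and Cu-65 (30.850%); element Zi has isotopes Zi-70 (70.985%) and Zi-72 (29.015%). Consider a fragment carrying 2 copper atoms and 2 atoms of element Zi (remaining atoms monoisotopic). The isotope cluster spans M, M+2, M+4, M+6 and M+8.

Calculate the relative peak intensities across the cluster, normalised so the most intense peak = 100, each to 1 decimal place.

58.5 : 100.0 : 64.1 : 18.2 : 1.9

Copper pattern (n=2): 0.47817225 : 0.4266555 : 0.09517225
Element Zi pattern (n=2): 0.50388702 : 0.41192596 : 0.08418702
Convolve the two distributions (both contribute in 2-u steps):
  M: 0.47817225×0.50388702 = 0.240945
  M+2: 0.47817225×0.41192596 + 0.4266555×0.50388702 = 0.411958
  M+4: 0.47817225×0.08418702 + 0.4266555×0.41192596 + 0.09517225×0.50388702 = 0.263962
  M+6: 0.4266555×0.08418702 + 0.09517225×0.41192596 = 0.075123
  M+8: 0.09517225×0.08418702 = 0.008012
Scale to base peak (0.411958) = 100: 58.5 : 100.0 : 64.1 : 18.2 : 1.9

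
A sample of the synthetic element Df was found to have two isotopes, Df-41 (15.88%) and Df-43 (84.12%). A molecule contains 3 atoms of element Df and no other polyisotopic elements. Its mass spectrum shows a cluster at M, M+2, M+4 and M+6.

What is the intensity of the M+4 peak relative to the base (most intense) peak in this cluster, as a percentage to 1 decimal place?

56.6%

(0.1588 + 0.8412)^3 gives M 0.0040, M+2 0.0636, M+4 0.3371, M+6 0.5952; the largest is M+6.
P(M+6) = C(3,3) × 0.1588^0 × 0.8412^3 = 1 × 1.0000 × 0.59524779 = 0.595248 (base)
P(M+4) = C(3,2) × 0.1588^1 × 0.8412^2 = 3 × 0.1588 × 0.70761744 = 0.337109
Relative intensity = 0.337109 / 0.595248 × 100 = 56.6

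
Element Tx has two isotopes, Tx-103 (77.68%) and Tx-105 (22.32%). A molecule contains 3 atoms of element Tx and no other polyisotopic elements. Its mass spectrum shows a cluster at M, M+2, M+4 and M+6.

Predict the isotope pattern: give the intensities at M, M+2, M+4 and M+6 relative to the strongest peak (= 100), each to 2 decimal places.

Expanding (0.7768 + 0.2232)^3:
P(M) = 0.7768^3 = 0.468735
P(M+2) = 3 × 0.7768^2 × 0.2232^1 = 0.404049
P(M+4) = 3 × 0.7768^1 × 0.2232^2 = 0.116096
P(M+6) = 0.2232^3 = 0.011119
The M peak is largest (0.468735); scaling to 100 gives 100.00 : 86.20 : 24.77 : 2.37.

100.00 : 86.20 : 24.77 : 2.37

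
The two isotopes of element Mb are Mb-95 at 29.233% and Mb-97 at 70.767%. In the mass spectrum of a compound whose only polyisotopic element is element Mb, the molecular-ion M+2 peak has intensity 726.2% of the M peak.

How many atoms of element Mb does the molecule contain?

3

With n Mb atoms, P(M+2)/P(M) = C(n,1)·p^(n−1)q / p^n = n·q/p = n · 0.70767/0.29233.
n = 7.262 × 0.29233/0.70767 = 3.00 ≈ 3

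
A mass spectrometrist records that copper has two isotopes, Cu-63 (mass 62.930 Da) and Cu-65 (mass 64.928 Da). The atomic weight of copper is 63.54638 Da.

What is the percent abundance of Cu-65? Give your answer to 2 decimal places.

30.85%

With x = fraction of Cu-63 (so Cu-65 is 1 − x):
62.930·x + 64.928·(1 − x) = 63.54638
(62.930 − 64.928)·x = 63.54638 − 64.928
x = -1.38162 / -1.998 = 0.69150 → 69.15% Cu-63, 30.85% Cu-65.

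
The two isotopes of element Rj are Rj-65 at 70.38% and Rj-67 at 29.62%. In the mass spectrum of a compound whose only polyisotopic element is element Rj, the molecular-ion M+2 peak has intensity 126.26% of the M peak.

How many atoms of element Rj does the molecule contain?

The M+2/M ratio from n Rj atoms is n · q/p = n · 0.2962/0.7038.
n = 1.2626 × 0.7038/0.2962 = 3.00 ≈ 3

3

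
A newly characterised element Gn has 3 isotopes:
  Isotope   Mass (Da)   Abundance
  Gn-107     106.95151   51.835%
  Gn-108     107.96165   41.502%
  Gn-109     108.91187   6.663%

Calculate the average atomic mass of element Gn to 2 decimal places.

Average mass = Σ (abundance × isotope mass) = 0.51835 × 106.95151 + 0.41502 × 107.96165 + 0.06663 × 108.91187
= 55.438315 + 44.806244 + 7.256798 = 107.501357 Da

107.50 Da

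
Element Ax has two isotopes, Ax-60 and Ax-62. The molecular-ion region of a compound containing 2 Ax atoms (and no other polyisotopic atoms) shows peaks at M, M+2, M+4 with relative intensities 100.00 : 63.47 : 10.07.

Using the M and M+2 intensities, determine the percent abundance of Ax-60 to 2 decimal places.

75.91%

If p is the fraction of Ax that is Ax-60, then I(M+2)/I(M) = [C(2,1)·p^1·(1−p)] / p^2 = 2·(1−p)/p = 63.47/100.00 = 0.6347
(1−p)/p = 0.6347/2 = 0.3174  ⇒  p = 1/(1 + 0.3174) = 0.7591
Ax-60: 75.91%, Ax-62: 24.09%.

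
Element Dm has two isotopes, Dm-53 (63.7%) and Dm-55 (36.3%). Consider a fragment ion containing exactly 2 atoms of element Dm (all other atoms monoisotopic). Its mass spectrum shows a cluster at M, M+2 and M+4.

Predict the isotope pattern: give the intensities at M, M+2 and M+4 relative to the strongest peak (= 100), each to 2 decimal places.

Each Dm atom is independently Dm-53 (p = 0.637) or Dm-55 (q = 0.363); the cluster is the binomial expansion (p + q)^2.
P(M) = 0.637^2 = 0.405769
P(M+2) = 2 × 0.637^1 × 0.363^1 = 0.462462
P(M+4) = 0.363^2 = 0.131769
The M+2 peak is largest (0.462462); scaling to 100 gives 87.74 : 100.00 : 28.49.

87.74 : 100.00 : 28.49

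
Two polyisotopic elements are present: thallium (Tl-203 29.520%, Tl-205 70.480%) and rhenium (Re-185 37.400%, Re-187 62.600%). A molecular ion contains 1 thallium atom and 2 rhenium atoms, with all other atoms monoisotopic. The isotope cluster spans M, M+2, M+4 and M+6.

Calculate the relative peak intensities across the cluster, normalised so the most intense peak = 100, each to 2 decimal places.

9.26 : 53.13 : 100.00 : 61.97

Thallium pattern (n=1): 0.2952 : 0.7048
Rhenium pattern (n=2): 0.139876 : 0.468248 : 0.391876
Convolve the two distributions (both contribute in 2-u steps):
  M: 0.2952×0.139876 = 0.041291
  M+2: 0.2952×0.468248 + 0.7048×0.139876 = 0.236811
  M+4: 0.2952×0.391876 + 0.7048×0.468248 = 0.445703
  M+6: 0.7048×0.391876 = 0.276194
Scale to base peak (0.445703) = 100: 9.26 : 53.13 : 100.00 : 61.97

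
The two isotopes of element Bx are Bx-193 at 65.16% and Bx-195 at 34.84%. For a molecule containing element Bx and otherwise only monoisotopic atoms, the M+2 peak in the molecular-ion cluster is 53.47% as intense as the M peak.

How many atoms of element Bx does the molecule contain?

1

The M+2/M ratio from n Bx atoms is n · q/p = n · 0.3484/0.6516.
n = 0.5347 × 0.6516/0.3484 = 1.00 ≈ 1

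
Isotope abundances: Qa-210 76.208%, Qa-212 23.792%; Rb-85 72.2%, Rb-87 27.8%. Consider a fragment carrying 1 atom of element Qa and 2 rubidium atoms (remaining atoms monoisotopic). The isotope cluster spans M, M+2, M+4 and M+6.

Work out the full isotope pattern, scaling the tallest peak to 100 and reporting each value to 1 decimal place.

Element Qa pattern (n=1): 0.76208 : 0.23792
Rubidium pattern (n=2): 0.521284 : 0.401432 : 0.077284
Convolve the two distributions (both contribute in 2-u steps):
  M: 0.76208×0.521284 = 0.397260
  M+2: 0.76208×0.401432 + 0.23792×0.521284 = 0.429947
  M+4: 0.76208×0.077284 + 0.23792×0.401432 = 0.154405
  M+6: 0.23792×0.077284 = 0.018387
Scale to base peak (0.429947) = 100: 92.4 : 100.0 : 35.9 : 4.3

92.4 : 100.0 : 35.9 : 4.3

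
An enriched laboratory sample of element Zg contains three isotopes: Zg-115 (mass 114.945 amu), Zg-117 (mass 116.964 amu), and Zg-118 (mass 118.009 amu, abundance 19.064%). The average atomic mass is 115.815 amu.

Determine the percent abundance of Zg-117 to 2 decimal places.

14.16%

The remaining 80.936% is split between Zg-115 (fraction x) and Zg-117 (fraction 0.80936 − x).
Substituting: 114.945x + 116.964(0.80936 − x) = 93.31776424
(114.945 − 116.964)x = -1.3482188  ⇒  x = 0.66777, y = 0.14159
Zg-115: 66.78%, Zg-117: 14.16%.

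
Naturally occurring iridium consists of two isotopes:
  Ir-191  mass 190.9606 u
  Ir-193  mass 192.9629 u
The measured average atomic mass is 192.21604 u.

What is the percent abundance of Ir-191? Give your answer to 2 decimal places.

37.30%

Writing the weighted mean with unknown fraction x of Ir-191:
190.9606·x + 192.9629·(1 − x) = 192.21604
(190.9606 − 192.9629)·x = 192.21604 − 192.9629
x = -0.74686 / -2.0023 = 0.37300 → 37.30% Ir-191, 62.70% Ir-193.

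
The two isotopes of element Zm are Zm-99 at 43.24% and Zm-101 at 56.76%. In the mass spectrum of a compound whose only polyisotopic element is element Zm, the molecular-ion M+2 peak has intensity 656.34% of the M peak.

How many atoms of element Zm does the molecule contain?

5

With n Zm atoms, P(M+2)/P(M) = C(n,1)·p^(n−1)q / p^n = n·q/p = n · 0.5676/0.4324.
n = 6.5634 × 0.4324/0.5676 = 5.00 ≈ 5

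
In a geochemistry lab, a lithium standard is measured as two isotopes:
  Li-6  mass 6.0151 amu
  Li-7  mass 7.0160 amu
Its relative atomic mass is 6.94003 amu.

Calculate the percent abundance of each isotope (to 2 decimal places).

Li-6: 7.59%, Li-7: 92.41%

With x = fraction of Li-6 (so Li-7 is 1 − x):
6.0151·x + 7.0160·(1 − x) = 6.94003
(6.0151 − 7.0160)·x = 6.94003 − 7.0160
x = -0.07597 / -1.0009 = 0.07590 → 7.59% Li-6, 92.41% Li-7.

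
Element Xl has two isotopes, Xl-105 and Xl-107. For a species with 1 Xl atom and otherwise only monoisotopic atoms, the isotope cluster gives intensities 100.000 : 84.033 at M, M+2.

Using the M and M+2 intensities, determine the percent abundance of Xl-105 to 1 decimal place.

54.3%

If p is the fraction of Xl that is Xl-105, then I(M+2)/I(M) = [C(1,1)·p^0·(1−p)] / p^1 = 1·(1−p)/p = 84.033/100.000 = 0.8403
(1−p)/p = 0.8403/1 = 0.8403  ⇒  p = 1/(1 + 0.8403) = 0.5434
Xl-105: 54.3%, Xl-107: 45.7%.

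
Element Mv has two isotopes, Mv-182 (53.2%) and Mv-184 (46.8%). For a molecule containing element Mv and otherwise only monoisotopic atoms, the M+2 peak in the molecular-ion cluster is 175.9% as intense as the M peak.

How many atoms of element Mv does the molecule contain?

2

The M+2/M ratio from n Mv atoms is n · q/p = n · 0.468/0.532.
n = 1.759 × 0.532/0.468 = 2.00 ≈ 2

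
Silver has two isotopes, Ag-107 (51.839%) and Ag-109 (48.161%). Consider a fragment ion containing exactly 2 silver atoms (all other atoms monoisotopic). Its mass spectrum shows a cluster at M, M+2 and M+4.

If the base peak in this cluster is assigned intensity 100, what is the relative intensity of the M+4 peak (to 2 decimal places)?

46.45

Term probabilities: M 0.2687, M+2 0.4993, M+4 0.2319. Base peak = M+2.
P(M+2) = C(2,1) × 0.51839^1 × 0.48161^1 = 2 × 0.51839 × 0.48161 = 0.499324 (base)
P(M+4) = C(2,2) × 0.51839^0 × 0.48161^2 = 1 × 1.0000 × 0.23194819 = 0.231948
Relative intensity = 0.231948 / 0.499324 × 100 = 46.45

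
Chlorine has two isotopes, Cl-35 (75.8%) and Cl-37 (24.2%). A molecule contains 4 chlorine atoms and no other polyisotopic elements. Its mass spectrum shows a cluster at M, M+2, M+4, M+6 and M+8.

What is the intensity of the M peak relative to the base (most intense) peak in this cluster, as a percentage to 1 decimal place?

Term probabilities: M 0.3301, M+2 0.4216, M+4 0.2019, M+6 0.0430, M+8 0.0034. Base peak = M+2.
P(M+2) = C(4,1) × 0.758^3 × 0.242^1 = 4 × 0.43551951 × 0.2420 = 0.421583 (base)
P(M) = C(4,0) × 0.758^4 × 0.242^0 = 1 × 0.33012379 × 1.0000 = 0.330124
Relative intensity = 0.330124 / 0.421583 × 100 = 78.3

78.3%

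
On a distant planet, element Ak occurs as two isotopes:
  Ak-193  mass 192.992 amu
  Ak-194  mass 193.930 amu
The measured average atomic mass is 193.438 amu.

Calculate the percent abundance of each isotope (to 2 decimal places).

With x = fraction of Ak-193 (so Ak-194 is 1 − x):
192.992·x + 193.930·(1 − x) = 193.438
(192.992 − 193.930)·x = 193.438 − 193.930
x = -0.492 / -0.938 = 0.52452 → 52.45% Ak-193, 47.55% Ak-194.

Ak-193: 52.45%, Ak-194: 47.55%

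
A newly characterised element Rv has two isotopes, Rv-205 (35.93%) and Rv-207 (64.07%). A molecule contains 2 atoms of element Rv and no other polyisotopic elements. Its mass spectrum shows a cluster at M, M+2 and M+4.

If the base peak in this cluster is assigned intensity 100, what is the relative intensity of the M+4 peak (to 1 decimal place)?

Term probabilities: M 0.1291, M+2 0.4604, M+4 0.4105. Base peak = M+2.
P(M+2) = C(2,1) × 0.3593^1 × 0.6407^1 = 2 × 0.3593 × 0.6407 = 0.460407 (base)
P(M+4) = C(2,2) × 0.3593^0 × 0.6407^2 = 1 × 1.0000 × 0.41049649 = 0.410496
Relative intensity = 0.410496 / 0.460407 × 100 = 89.2

89.2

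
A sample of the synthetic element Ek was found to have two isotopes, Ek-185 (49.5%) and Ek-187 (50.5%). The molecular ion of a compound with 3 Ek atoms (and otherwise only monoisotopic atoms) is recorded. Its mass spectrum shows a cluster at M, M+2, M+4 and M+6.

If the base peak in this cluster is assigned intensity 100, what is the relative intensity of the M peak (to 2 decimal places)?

32.03

Binomial terms of (0.495 + 0.505)^3: M 0.1213, M+2 0.3712, M+4 0.3787, M+6 0.1288 → M+4 is the base peak.
P(M+4) = C(3,2) × 0.495^1 × 0.505^2 = 3 × 0.4950 × 0.255025 = 0.378712 (base)
P(M) = C(3,0) × 0.495^3 × 0.505^0 = 1 × 0.12128738 × 1.0000 = 0.121287
Relative intensity = 0.121287 / 0.378712 × 100 = 32.03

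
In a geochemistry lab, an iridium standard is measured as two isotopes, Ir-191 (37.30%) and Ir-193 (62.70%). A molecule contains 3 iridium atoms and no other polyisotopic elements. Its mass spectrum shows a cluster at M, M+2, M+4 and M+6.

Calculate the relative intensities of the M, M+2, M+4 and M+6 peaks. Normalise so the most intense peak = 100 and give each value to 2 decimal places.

Expanding (0.3730 + 0.6270)^3:
P(M) = 0.3730^3 = 0.051895
P(M+2) = 3 × 0.3730^2 × 0.6270^1 = 0.261702
P(M+4) = 3 × 0.3730^1 × 0.6270^2 = 0.439911
P(M+6) = 0.6270^3 = 0.246492
The M+4 peak is largest (0.439911); scaling to 100 gives 11.80 : 59.49 : 100.00 : 56.03.

11.80 : 59.49 : 100.00 : 56.03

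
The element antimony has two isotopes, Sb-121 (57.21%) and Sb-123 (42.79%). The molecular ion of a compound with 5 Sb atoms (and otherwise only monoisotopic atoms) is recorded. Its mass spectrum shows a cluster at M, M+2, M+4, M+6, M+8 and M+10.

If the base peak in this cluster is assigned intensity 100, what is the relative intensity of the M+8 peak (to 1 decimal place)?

28.0

(0.5721 + 0.4279)^5 gives M 0.0613, M+2 0.2292, M+4 0.3428, M+6 0.2564, M+8 0.0959, M+10 0.0143; the largest is M+4.
P(M+4) = C(5,2) × 0.5721^3 × 0.4279^2 = 10 × 0.18724742 × 0.18309841 = 0.342847 (base)
P(M+8) = C(5,4) × 0.5721^1 × 0.4279^4 = 5 × 0.5721 × 0.03352503 = 0.095898
Relative intensity = 0.095898 / 0.342847 × 100 = 28.0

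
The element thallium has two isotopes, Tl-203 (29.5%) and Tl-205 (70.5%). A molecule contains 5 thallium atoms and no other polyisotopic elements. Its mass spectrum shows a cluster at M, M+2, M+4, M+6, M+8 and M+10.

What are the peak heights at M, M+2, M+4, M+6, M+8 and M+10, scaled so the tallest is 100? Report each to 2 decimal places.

The 5 Tl atoms are independent, so intensities follow the terms of (0.295 + 0.705)^5.
P(M) = 0.295^5 = 0.002234
P(M+2) = 5 × 0.295^4 × 0.705^1 = 0.026696
P(M+4) = 10 × 0.295^3 × 0.705^2 = 0.127598
P(M+6) = 10 × 0.295^2 × 0.705^3 = 0.304938
P(M+8) = 5 × 0.295^1 × 0.705^4 = 0.364375
P(M+10) = 0.705^5 = 0.174159
The M+8 peak is largest (0.364375); scaling to 100 gives 0.61 : 7.33 : 35.02 : 83.69 : 100.00 : 47.80.

0.61 : 7.33 : 35.02 : 83.69 : 100.00 : 47.80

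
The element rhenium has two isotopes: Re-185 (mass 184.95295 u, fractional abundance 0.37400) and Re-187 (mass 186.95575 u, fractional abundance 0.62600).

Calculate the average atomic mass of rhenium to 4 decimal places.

186.2067 u

Weight each isotope mass by its fractional abundance: 0.37400 × 184.95295 + 0.62600 × 186.95575
= 69.172403 + 117.034300 = 186.206703 u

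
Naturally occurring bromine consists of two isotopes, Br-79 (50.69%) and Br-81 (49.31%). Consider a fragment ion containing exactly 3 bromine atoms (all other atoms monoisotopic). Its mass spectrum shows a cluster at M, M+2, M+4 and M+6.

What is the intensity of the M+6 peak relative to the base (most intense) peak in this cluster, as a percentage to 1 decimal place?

31.5%

(0.5069 + 0.4931)^3 gives M 0.1302, M+2 0.3801, M+4 0.3698, M+6 0.1199; the largest is M+2.
P(M+2) = C(3,1) × 0.5069^2 × 0.4931^1 = 3 × 0.25694761 × 0.4931 = 0.380103 (base)
P(M+6) = C(3,3) × 0.5069^0 × 0.4931^3 = 1 × 1.0000 × 0.11989609 = 0.119896
Relative intensity = 0.119896 / 0.380103 × 100 = 31.5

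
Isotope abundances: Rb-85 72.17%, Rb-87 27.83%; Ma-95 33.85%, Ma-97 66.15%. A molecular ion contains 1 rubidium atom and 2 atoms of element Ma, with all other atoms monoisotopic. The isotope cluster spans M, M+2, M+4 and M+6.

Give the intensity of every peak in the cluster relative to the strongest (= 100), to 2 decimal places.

18.78 : 80.62 : 100.00 : 27.65

Rubidium pattern (n=1): 0.7217 : 0.2783
Element Ma pattern (n=2): 0.11458225 : 0.4478355 : 0.43758225
Convolve the two distributions (both contribute in 2-u steps):
  M: 0.7217×0.11458225 = 0.082694
  M+2: 0.7217×0.4478355 + 0.2783×0.11458225 = 0.355091
  M+4: 0.7217×0.43758225 + 0.2783×0.4478355 = 0.440436
  M+6: 0.2783×0.43758225 = 0.121779
Scale to base peak (0.440436) = 100: 18.78 : 80.62 : 100.00 : 27.65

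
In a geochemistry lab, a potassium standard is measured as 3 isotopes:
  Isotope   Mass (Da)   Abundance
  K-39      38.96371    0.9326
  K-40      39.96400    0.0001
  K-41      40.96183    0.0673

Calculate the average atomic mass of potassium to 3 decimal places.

Weight each isotope mass by its fractional abundance: 0.9326 × 38.96371 + 0.0001 × 39.96400 + 0.0673 × 40.96183
= 36.337556 + 0.003996 + 2.756731 = 39.098283 Da

39.098 Da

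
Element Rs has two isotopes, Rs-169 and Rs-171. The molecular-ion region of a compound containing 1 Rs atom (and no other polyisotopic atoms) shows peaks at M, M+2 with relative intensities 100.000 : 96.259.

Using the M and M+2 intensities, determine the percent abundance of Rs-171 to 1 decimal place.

49.0%

Let p = fractional abundance of Rs-169. I(M+2)/I(M) = [C(1,1)·p^0·(1−p)] / p^1 = 1·(1−p)/p = 96.259/100.000 = 0.9626
(1−p)/p = 0.9626/1 = 0.9626  ⇒  p = 1/(1 + 0.9626) = 0.5095
Rs-169: 51.0%, Rs-171: 49.0%.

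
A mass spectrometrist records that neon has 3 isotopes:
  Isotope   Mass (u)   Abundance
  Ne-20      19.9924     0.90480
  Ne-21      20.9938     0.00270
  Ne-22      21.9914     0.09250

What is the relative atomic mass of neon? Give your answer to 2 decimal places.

20.18 u

The abundance-weighted mean is 0.90480 × 19.9924 + 0.00270 × 20.9938 + 0.09250 × 21.9914
= 18.08912 + 0.05668 + 2.03420 = 20.18000 u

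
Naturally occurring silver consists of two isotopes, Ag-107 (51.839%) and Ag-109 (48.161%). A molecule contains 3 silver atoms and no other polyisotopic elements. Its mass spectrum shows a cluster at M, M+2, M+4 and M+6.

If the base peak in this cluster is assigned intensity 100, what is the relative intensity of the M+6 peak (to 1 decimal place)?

(0.51839 + 0.48161)^3 gives M 0.1393, M+2 0.3883, M+4 0.3607, M+6 0.1117; the largest is M+2.
P(M+2) = C(3,1) × 0.51839^2 × 0.48161^1 = 3 × 0.26872819 × 0.48161 = 0.388267 (base)
P(M+6) = C(3,3) × 0.51839^0 × 0.48161^3 = 1 × 1.0000 × 0.11170857 = 0.111709
Relative intensity = 0.111709 / 0.388267 × 100 = 28.8

28.8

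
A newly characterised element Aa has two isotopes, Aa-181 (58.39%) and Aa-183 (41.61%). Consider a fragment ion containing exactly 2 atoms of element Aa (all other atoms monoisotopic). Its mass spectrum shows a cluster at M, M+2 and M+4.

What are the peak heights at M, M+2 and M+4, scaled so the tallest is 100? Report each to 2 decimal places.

The 2 Aa atoms are independent, so intensities follow the terms of (0.5839 + 0.4161)^2.
P(M) = 0.5839^2 = 0.340939
P(M+2) = 2 × 0.5839^1 × 0.4161^1 = 0.485922
P(M+4) = 0.4161^2 = 0.173139
The M+2 peak is largest (0.485922); scaling to 100 gives 70.16 : 100.00 : 35.63.

70.16 : 100.00 : 35.63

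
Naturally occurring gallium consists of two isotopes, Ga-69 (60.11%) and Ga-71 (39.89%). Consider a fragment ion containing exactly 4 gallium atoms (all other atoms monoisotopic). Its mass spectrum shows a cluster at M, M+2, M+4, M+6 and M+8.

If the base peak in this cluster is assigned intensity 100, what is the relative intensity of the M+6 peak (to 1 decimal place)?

44.0

(0.6011 + 0.3989)^4 gives M 0.1306, M+2 0.3465, M+4 0.3450, M+6 0.1526, M+8 0.0253; the largest is M+2.
P(M+2) = C(4,1) × 0.6011^3 × 0.3989^1 = 4 × 0.21719018 × 0.3989 = 0.346549 (base)
P(M+6) = C(4,3) × 0.6011^1 × 0.3989^3 = 4 × 0.6011 × 0.06347345 = 0.152616
Relative intensity = 0.152616 / 0.346549 × 100 = 44.0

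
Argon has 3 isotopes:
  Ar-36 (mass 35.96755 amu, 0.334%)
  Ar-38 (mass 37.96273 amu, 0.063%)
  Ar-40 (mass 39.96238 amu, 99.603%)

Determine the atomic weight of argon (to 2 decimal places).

The abundance-weighted mean is 0.00334 × 35.96755 + 0.00063 × 37.96273 + 0.99603 × 39.96238
= 0.120132 + 0.023917 + 39.803729 = 39.947778 amu

39.95 amu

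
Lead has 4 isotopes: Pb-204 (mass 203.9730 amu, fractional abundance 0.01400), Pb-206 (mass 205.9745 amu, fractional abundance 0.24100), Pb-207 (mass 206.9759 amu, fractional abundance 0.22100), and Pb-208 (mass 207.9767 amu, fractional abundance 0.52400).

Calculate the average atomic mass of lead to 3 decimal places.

207.217 amu

The abundance-weighted mean is 0.01400 × 203.9730 + 0.24100 × 205.9745 + 0.22100 × 206.9759 + 0.52400 × 207.9767
= 2.85562 + 49.63985 + 45.74167 + 108.97979 = 207.21693 amu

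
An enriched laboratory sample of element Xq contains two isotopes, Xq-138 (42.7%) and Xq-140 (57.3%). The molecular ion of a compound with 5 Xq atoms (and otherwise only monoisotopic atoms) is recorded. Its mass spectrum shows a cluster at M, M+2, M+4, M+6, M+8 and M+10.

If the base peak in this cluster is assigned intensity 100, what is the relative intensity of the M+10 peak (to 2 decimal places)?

18.01

Binomial terms of (0.427 + 0.573)^5: M 0.0142, M+2 0.0952, M+4 0.2556, M+6 0.3430, M+8 0.2302, M+10 0.0618 → M+6 is the base peak.
P(M+6) = C(5,3) × 0.427^2 × 0.573^3 = 10 × 0.182329 × 0.18813252 = 0.343020 (base)
P(M+10) = C(5,5) × 0.427^0 × 0.573^5 = 1 × 1.0000 × 0.06176936 = 0.061769
Relative intensity = 0.061769 / 0.343020 × 100 = 18.01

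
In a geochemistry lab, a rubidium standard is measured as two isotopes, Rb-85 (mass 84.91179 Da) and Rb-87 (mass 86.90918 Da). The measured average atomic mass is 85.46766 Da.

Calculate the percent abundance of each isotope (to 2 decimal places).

Writing the weighted mean with unknown fraction x of Rb-85:
84.91179·x + 86.90918·(1 − x) = 85.46766
(84.91179 − 86.90918)·x = 85.46766 − 86.90918
x = -1.44152 / -1.99739 = 0.72170 → 72.17% Rb-85, 27.83% Rb-87.

Rb-85: 72.17%, Rb-87: 27.83%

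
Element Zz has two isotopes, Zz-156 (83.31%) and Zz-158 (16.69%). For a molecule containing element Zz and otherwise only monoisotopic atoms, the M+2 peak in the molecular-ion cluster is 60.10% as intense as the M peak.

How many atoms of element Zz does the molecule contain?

3

With n Zz atoms, P(M+2)/P(M) = C(n,1)·p^(n−1)q / p^n = n·q/p = n · 0.1669/0.8331.
n = 0.6010 × 0.8331/0.1669 = 3.00 ≈ 3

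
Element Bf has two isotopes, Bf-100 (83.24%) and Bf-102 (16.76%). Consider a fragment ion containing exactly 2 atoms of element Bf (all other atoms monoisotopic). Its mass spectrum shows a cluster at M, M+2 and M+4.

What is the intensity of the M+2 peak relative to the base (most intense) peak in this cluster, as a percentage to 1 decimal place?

40.3%

Term probabilities: M 0.6929, M+2 0.2790, M+4 0.0281. Base peak = M.
P(M) = C(2,0) × 0.8324^2 × 0.1676^0 = 1 × 0.69288976 × 1.0000 = 0.692890 (base)
P(M+2) = C(2,1) × 0.8324^1 × 0.1676^1 = 2 × 0.8324 × 0.1676 = 0.279020
Relative intensity = 0.279020 / 0.692890 × 100 = 40.3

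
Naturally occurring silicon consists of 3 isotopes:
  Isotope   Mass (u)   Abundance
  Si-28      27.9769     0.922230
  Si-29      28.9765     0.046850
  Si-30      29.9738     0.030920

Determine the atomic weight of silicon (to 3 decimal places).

Weight each isotope mass by its fractional abundance: 0.922230 × 27.9769 + 0.046850 × 28.9765 + 0.030920 × 29.9738
= 25.80114 + 1.35755 + 0.92679 = 28.08548 u

28.085 u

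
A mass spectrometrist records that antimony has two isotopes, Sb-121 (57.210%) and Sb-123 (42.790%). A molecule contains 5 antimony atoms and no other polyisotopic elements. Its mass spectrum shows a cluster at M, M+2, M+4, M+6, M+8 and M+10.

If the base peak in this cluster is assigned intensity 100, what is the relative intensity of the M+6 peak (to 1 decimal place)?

Binomial terms of (0.57210 + 0.42790)^5: M 0.0613, M+2 0.2292, M+4 0.3428, M+6 0.2564, M+8 0.0959, M+10 0.0143 → M+4 is the base peak.
P(M+4) = C(5,2) × 0.57210^3 × 0.42790^2 = 10 × 0.18724742 × 0.18309841 = 0.342847 (base)
P(M+6) = C(5,3) × 0.57210^2 × 0.42790^3 = 10 × 0.32729841 × 0.07834781 = 0.256431
Relative intensity = 0.256431 / 0.342847 × 100 = 74.8

74.8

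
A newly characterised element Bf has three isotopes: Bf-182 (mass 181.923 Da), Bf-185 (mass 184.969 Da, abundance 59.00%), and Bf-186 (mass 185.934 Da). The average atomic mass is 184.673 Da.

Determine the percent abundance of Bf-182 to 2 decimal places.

17.24%

Let x and y be the fractions of Bf-182 and Bf-186. Then x + y = 1 − 0.5900 = 0.4100 and 181.923x + 185.934y = 184.673 − 0.5900×184.969 = 75.54129.
Substituting: 181.923x + 185.934(0.4100 − x) = 75.54129
(181.923 − 185.934)x = -0.69165  ⇒  x = 0.17244, y = 0.23756
Bf-182: 17.24%, Bf-186: 23.76%.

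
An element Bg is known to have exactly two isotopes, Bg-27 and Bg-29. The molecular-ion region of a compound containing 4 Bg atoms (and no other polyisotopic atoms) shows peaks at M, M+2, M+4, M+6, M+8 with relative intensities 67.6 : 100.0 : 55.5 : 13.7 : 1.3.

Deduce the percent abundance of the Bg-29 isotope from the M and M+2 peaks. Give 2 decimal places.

27.00%

Let p = fractional abundance of Bg-27. I(M+2)/I(M) = [C(4,1)·p^3·(1−p)] / p^4 = 4·(1−p)/p = 100.0/67.6 = 1.4793
(1−p)/p = 1.4793/4 = 0.3698  ⇒  p = 1/(1 + 0.3698) = 0.7300
Bg-27: 73.00%, Bg-29: 27.00%.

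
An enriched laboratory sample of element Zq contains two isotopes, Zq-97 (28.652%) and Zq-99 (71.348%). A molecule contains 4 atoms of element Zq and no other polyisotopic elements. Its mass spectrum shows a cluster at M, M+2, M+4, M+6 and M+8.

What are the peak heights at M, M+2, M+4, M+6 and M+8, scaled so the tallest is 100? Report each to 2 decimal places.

1.62 : 16.13 : 60.24 : 100.00 : 62.25

The 4 Zq atoms are independent, so intensities follow the terms of (0.28652 + 0.71348)^4.
P(M) = 0.28652^4 = 0.006739
P(M+2) = 4 × 0.28652^3 × 0.71348^1 = 0.067128
P(M+4) = 6 × 0.28652^2 × 0.71348^2 = 0.250741
P(M+6) = 4 × 0.28652^1 × 0.71348^3 = 0.416256
P(M+8) = 0.71348^4 = 0.259136
The M+6 peak is largest (0.416256); scaling to 100 gives 1.62 : 16.13 : 60.24 : 100.00 : 62.25.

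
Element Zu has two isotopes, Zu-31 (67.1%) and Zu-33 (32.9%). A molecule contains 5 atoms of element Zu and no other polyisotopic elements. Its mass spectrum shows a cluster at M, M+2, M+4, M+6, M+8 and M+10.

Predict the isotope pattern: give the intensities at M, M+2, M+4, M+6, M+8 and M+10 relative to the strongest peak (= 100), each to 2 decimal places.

Expanding (0.671 + 0.329)^5:
P(M) = 0.671^5 = 0.136023
P(M+2) = 5 × 0.671^4 × 0.329^1 = 0.333469
P(M+4) = 10 × 0.671^3 × 0.329^2 = 0.327009
P(M+6) = 10 × 0.671^2 × 0.329^3 = 0.160337
P(M+8) = 5 × 0.671^1 × 0.329^4 = 0.039308
P(M+10) = 0.329^5 = 0.003855
The M+2 peak is largest (0.333469); scaling to 100 gives 40.79 : 100.00 : 98.06 : 48.08 : 11.79 : 1.16.

40.79 : 100.00 : 98.06 : 48.08 : 11.79 : 1.16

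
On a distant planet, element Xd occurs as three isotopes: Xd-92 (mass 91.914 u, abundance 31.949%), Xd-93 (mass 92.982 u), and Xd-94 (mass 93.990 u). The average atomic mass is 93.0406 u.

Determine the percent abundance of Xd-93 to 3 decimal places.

28.387%

Let x and y be the fractions of Xd-93 and Xd-94. Then x + y = 1 − 0.31949 = 0.68051 and 92.982x + 93.990y = 93.0406 − 0.31949×91.914 = 63.67499614.
Substituting: 92.982x + 93.990(0.68051 − x) = 63.67499614
(92.982 − 93.990)x = -0.28613876  ⇒  x = 0.28387, y = 0.39664
Xd-93: 28.387%, Xd-94: 39.664%.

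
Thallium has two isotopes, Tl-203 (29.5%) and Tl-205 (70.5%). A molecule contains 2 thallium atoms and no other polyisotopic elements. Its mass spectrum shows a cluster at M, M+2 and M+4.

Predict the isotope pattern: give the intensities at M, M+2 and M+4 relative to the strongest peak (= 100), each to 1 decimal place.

Each Tl atom is independently Tl-203 (p = 0.295) or Tl-205 (q = 0.705); the cluster is the binomial expansion (p + q)^2.
P(M) = 0.295^2 = 0.087025
P(M+2) = 2 × 0.295^1 × 0.705^1 = 0.415950
P(M+4) = 0.705^2 = 0.497025
The M+4 peak is largest (0.497025); scaling to 100 gives 17.5 : 83.7 : 100.0.

17.5 : 83.7 : 100.0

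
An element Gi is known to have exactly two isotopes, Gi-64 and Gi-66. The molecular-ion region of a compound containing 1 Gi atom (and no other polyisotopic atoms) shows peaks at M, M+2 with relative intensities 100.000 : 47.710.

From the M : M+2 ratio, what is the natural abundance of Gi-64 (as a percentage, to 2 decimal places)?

67.70%

Let p = fractional abundance of Gi-64. I(M+2)/I(M) = [C(1,1)·p^0·(1−p)] / p^1 = 1·(1−p)/p = 47.710/100.000 = 0.4771
(1−p)/p = 0.4771/1 = 0.4771  ⇒  p = 1/(1 + 0.4771) = 0.6770
Gi-64: 67.70%, Gi-66: 32.30%.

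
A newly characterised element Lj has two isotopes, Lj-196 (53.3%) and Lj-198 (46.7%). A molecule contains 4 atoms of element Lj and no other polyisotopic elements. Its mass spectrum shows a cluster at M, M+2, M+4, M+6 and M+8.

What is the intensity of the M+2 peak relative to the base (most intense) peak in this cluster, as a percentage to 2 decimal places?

(0.533 + 0.467)^4 gives M 0.0807, M+2 0.2829, M+4 0.3717, M+6 0.2171, M+8 0.0476; the largest is M+4.
P(M+4) = C(4,2) × 0.533^2 × 0.467^2 = 6 × 0.284089 × 0.218089 = 0.371740 (base)
P(M+2) = C(4,1) × 0.533^3 × 0.467^1 = 4 × 0.15141944 × 0.4670 = 0.282852
Relative intensity = 0.282852 / 0.371740 × 100 = 76.09

76.09%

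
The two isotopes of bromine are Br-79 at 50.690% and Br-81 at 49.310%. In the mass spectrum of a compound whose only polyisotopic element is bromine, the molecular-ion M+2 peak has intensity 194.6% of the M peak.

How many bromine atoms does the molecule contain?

The M+2/M ratio from n Br atoms is n · q/p = n · 0.49310/0.50690.
n = 1.946 × 0.50690/0.49310 = 2.00 ≈ 2

2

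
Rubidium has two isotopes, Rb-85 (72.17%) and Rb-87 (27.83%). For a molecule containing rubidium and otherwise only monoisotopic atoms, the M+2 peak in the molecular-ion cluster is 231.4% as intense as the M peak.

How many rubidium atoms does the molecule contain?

The M+2/M ratio from n Rb atoms is n · q/p = n · 0.2783/0.7217.
n = 2.314 × 0.7217/0.2783 = 6.00 ≈ 6

6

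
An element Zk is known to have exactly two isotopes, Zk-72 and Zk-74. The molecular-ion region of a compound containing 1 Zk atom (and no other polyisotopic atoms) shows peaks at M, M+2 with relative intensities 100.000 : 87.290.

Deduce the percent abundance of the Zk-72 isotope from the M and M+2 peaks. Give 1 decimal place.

53.4%

Let p = fractional abundance of Zk-72. I(M+2)/I(M) = [C(1,1)·p^0·(1−p)] / p^1 = 1·(1−p)/p = 87.290/100.000 = 0.8729
(1−p)/p = 0.8729/1 = 0.8729  ⇒  p = 1/(1 + 0.8729) = 0.5339
Zk-72: 53.4%, Zk-74: 46.6%.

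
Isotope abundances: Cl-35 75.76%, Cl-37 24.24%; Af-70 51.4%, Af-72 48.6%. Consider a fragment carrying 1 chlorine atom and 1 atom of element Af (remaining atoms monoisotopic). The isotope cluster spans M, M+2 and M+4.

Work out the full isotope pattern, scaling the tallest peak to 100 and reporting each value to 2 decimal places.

Chlorine pattern (n=1): 0.7576 : 0.2424
Element Af pattern (n=1): 0.5140 : 0.4860
Convolve the two distributions (both contribute in 2-u steps):
  M: 0.7576×0.5140 = 0.389406
  M+2: 0.7576×0.4860 + 0.2424×0.5140 = 0.492787
  M+4: 0.2424×0.4860 = 0.117806
Scale to base peak (0.492787) = 100: 79.02 : 100.00 : 23.91

79.02 : 100.00 : 23.91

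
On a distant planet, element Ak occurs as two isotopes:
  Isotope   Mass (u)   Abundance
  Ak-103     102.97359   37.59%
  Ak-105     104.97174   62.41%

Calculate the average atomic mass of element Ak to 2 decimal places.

Average mass = Σ (abundance × isotope mass) = 0.3759 × 102.97359 + 0.6241 × 104.97174
= 38.707772 + 65.512863 = 104.220635 u

104.22 u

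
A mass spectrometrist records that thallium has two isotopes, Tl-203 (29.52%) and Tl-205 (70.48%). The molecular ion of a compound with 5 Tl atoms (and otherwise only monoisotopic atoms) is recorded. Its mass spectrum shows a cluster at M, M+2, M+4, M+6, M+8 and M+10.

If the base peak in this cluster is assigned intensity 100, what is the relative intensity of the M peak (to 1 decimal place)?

0.6

Term probabilities: M 0.0022, M+2 0.0268, M+4 0.1278, M+6 0.3051, M+8 0.3642, M+10 0.1739. Base peak = M+8.
P(M+8) = C(5,4) × 0.2952^1 × 0.7048^4 = 5 × 0.2952 × 0.24675365 = 0.364208 (base)
P(M) = C(5,0) × 0.2952^5 × 0.7048^0 = 1 × 0.00224172 × 1.0000 = 0.002242
Relative intensity = 0.002242 / 0.364208 × 100 = 0.6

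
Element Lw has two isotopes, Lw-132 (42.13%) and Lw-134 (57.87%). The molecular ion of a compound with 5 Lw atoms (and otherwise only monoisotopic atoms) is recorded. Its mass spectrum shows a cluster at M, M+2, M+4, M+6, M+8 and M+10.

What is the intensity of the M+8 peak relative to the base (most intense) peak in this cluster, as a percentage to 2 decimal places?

68.68%

Binomial terms of (0.4213 + 0.5787)^5: M 0.0133, M+2 0.0912, M+4 0.2504, M+6 0.3440, M+8 0.2363, M+10 0.0649 → M+6 is the base peak.
P(M+6) = C(5,3) × 0.4213^2 × 0.5787^3 = 10 × 0.17749369 × 0.19380298 = 0.343988 (base)
P(M+8) = C(5,4) × 0.4213^1 × 0.5787^4 = 5 × 0.4213 × 0.11215378 = 0.236252
Relative intensity = 0.236252 / 0.343988 × 100 = 68.68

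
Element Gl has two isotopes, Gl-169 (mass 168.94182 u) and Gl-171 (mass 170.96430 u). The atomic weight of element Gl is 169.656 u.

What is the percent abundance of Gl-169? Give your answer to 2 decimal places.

64.69%

With x = fraction of Gl-169 (so Gl-171 is 1 − x):
168.94182·x + 170.96430·(1 − x) = 169.656
(168.94182 − 170.96430)·x = 169.656 − 170.96430
x = -1.30830 / -2.02248 = 0.64688 → 64.69% Gl-169, 35.31% Gl-171.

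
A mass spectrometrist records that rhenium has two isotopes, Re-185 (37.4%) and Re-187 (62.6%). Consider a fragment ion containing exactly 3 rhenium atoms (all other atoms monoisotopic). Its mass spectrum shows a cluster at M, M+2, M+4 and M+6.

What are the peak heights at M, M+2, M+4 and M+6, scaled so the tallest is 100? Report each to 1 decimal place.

Expanding (0.374 + 0.626)^3:
P(M) = 0.374^3 = 0.052314
P(M+2) = 3 × 0.374^2 × 0.626^1 = 0.262687
P(M+4) = 3 × 0.374^1 × 0.626^2 = 0.439685
P(M+6) = 0.626^3 = 0.245314
The M+4 peak is largest (0.439685); scaling to 100 gives 11.9 : 59.7 : 100.0 : 55.8.

11.9 : 59.7 : 100.0 : 55.8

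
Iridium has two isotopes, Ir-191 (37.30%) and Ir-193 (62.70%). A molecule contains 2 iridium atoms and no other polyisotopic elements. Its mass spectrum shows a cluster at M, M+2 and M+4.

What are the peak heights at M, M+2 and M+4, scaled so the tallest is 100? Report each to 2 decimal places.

29.74 : 100.00 : 84.05

Expanding (0.3730 + 0.6270)^2:
P(M) = 0.3730^2 = 0.139129
P(M+2) = 2 × 0.3730^1 × 0.6270^1 = 0.467742
P(M+4) = 0.6270^2 = 0.393129
The M+2 peak is largest (0.467742); scaling to 100 gives 29.74 : 100.00 : 84.05.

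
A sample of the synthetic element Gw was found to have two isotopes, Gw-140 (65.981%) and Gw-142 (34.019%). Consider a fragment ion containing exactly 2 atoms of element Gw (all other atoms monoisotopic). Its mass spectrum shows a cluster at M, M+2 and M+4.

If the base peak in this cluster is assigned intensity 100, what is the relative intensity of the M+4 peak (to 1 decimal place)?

Binomial terms of (0.65981 + 0.34019)^2: M 0.4353, M+2 0.4489, M+4 0.1157 → M+2 is the base peak.
P(M+2) = C(2,1) × 0.65981^1 × 0.34019^1 = 2 × 0.65981 × 0.34019 = 0.448922 (base)
P(M+4) = C(2,2) × 0.65981^0 × 0.34019^2 = 1 × 1.0000 × 0.11572924 = 0.115729
Relative intensity = 0.115729 / 0.448922 × 100 = 25.8

25.8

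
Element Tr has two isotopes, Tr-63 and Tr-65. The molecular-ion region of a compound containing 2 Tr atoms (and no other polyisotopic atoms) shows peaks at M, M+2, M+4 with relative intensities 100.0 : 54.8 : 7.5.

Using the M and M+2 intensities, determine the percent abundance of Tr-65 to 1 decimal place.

21.5%

If p is the fraction of Tr that is Tr-63, then I(M+2)/I(M) = [C(2,1)·p^1·(1−p)] / p^2 = 2·(1−p)/p = 54.8/100.0 = 0.5480
(1−p)/p = 0.5480/2 = 0.2740  ⇒  p = 1/(1 + 0.2740) = 0.7849
Tr-63: 78.5%, Tr-65: 21.5%.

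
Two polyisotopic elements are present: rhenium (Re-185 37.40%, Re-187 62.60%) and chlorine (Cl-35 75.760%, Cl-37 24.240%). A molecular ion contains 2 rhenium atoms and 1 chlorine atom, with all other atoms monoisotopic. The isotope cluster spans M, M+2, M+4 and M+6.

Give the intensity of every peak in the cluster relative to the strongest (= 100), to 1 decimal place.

25.8 : 94.7 : 100.0 : 23.1

Rhenium pattern (n=2): 0.139876 : 0.468248 : 0.391876
Chlorine pattern (n=1): 0.7576 : 0.2424
Convolve the two distributions (both contribute in 2-u steps):
  M: 0.139876×0.7576 = 0.105970
  M+2: 0.139876×0.2424 + 0.468248×0.7576 = 0.388651
  M+4: 0.468248×0.2424 + 0.391876×0.7576 = 0.410389
  M+6: 0.391876×0.2424 = 0.094991
Scale to base peak (0.410389) = 100: 25.8 : 94.7 : 100.0 : 23.1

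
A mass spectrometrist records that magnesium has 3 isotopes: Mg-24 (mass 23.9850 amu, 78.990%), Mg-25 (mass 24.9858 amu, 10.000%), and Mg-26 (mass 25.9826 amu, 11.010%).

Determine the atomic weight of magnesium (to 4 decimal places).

24.3050 amu

Ar = Σ fᵢ·mᵢ = 0.78990 × 23.9850 + 0.10000 × 24.9858 + 0.11010 × 25.9826
= 18.94575 + 2.49858 + 2.86068 = 24.30501 amu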